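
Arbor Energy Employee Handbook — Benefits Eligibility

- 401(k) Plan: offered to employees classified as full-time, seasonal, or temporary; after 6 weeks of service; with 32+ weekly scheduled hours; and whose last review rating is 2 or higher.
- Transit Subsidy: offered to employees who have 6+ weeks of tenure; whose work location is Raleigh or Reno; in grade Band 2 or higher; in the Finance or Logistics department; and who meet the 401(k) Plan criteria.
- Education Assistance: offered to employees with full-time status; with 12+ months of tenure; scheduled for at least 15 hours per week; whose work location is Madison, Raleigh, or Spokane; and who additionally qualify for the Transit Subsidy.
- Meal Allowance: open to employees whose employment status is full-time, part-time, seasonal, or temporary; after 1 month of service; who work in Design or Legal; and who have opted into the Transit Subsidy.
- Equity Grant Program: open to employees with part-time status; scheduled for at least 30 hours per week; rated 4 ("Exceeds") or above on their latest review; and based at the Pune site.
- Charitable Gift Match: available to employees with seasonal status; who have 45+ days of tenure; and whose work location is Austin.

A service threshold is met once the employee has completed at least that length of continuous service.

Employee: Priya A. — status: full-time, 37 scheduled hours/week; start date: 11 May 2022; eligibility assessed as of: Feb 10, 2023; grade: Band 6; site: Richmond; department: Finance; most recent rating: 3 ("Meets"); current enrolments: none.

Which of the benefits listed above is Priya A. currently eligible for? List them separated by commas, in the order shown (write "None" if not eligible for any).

Service from 11 May 2022 to Feb 10, 2023: 275 days.
401(k) Plan — status full-time ✓; service 275 days ≥ 6 weeks (≈42 days) ✓; 37 hrs/wk ≥ 32 ✓; rating 3 ≥ 2 ✓ → eligible.
Transit Subsidy — service 275 days ≥ 6 weeks (≈42 days) ✓; site Richmond ✗ (not Raleigh or Reno) → not eligible.
Education Assistance — status full-time ✓; service 275 days < 12 months (≈360 days) ✗ → not eligible.
Meal Allowance — status full-time ✓; service 275 days ≥ 1 month (≈30 days) ✓; dept Finance ✗ → not eligible.
Equity Grant Program — status full-time ✗ (requires part-time) → not eligible.
Charitable Gift Match — status full-time ✗ (requires seasonal) → not eligible.

401(k) Plan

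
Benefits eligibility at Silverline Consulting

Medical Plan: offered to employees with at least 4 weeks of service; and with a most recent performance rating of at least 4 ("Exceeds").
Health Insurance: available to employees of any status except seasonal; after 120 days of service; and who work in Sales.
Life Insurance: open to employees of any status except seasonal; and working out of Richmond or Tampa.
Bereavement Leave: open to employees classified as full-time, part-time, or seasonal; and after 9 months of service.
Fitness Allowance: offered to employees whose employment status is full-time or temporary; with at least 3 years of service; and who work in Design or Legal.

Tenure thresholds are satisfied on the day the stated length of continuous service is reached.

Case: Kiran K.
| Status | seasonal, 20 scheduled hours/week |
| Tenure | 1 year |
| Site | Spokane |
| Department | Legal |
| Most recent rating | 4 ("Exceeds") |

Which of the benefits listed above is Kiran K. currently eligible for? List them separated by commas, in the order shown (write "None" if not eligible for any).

Medical Plan — service 1 year ≥ 4 weeks (≈28 days) ✓; rating 4 ≥ 4 ✓ → eligible.
Health Insurance — status seasonal ✗ (excluded) → not eligible.
Life Insurance — status seasonal ✗ (excluded) → not eligible.
Bereavement Leave — status seasonal ✓; service 1 year ≥ 9 months (≈270 days) ✓ → eligible.
Fitness Allowance — status seasonal ✗ (requires full-time or temporary) → not eligible.

Medical Plan, Bereavement Leave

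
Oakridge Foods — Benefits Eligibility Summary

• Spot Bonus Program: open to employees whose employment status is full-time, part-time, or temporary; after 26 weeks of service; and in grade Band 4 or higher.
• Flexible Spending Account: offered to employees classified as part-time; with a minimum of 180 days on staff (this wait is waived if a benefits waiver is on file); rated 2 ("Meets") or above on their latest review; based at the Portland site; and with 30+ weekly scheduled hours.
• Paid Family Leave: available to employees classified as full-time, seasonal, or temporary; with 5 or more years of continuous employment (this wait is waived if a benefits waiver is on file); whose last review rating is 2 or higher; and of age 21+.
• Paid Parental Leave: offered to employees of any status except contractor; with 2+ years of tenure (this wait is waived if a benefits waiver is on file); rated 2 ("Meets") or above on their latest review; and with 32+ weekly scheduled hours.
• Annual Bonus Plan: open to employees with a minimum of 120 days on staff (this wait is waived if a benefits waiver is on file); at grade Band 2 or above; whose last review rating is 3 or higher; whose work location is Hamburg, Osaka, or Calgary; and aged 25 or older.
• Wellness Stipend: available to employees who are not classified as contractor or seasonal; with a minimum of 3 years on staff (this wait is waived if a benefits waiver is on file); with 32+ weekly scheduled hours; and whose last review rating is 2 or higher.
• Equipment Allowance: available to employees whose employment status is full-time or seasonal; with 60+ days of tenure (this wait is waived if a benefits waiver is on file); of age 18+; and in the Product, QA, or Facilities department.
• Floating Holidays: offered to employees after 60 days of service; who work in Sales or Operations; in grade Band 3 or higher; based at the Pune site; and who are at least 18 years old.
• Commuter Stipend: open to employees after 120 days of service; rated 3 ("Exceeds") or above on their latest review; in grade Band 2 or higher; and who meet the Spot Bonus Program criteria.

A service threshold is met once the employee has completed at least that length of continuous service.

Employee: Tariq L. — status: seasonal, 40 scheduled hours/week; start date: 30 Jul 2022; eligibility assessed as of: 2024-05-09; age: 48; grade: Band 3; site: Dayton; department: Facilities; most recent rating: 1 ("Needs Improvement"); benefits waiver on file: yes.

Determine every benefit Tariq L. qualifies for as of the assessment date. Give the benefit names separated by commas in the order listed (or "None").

Service from 30 Jul 2022 to 2024-05-09: 649 days.
Spot Bonus Program — status seasonal ✗ (requires full-time, part-time, or temporary) → not eligible.
Flexible Spending Account — status seasonal ✗ (requires part-time) → not eligible.
Paid Family Leave — status seasonal ✓; benefits waiver on file ✓; rating 1 < 2 ✗ → not eligible.
Paid Parental Leave — status seasonal ✓ (not excluded); benefits waiver on file ✓; rating 1 < 2 ✗ → not eligible.
Annual Bonus Plan — benefits waiver on file ✓; grade Band 3 ≥ Band 2 ✓; rating 1 < 3 ✗ → not eligible.
Wellness Stipend — status seasonal ✗ (excluded) → not eligible.
Equipment Allowance — status seasonal ✓; benefits waiver on file ✓; age 48 ≥ 18 ✓; dept Facilities ✓ → eligible.
Floating Holidays — service 649 days ≥ 60 days ✓; dept Facilities ✗ → not eligible.
Commuter Stipend — service 649 days ≥ 120 days ✓; rating 1 < 3 ✗ → not eligible.

Equipment Allowance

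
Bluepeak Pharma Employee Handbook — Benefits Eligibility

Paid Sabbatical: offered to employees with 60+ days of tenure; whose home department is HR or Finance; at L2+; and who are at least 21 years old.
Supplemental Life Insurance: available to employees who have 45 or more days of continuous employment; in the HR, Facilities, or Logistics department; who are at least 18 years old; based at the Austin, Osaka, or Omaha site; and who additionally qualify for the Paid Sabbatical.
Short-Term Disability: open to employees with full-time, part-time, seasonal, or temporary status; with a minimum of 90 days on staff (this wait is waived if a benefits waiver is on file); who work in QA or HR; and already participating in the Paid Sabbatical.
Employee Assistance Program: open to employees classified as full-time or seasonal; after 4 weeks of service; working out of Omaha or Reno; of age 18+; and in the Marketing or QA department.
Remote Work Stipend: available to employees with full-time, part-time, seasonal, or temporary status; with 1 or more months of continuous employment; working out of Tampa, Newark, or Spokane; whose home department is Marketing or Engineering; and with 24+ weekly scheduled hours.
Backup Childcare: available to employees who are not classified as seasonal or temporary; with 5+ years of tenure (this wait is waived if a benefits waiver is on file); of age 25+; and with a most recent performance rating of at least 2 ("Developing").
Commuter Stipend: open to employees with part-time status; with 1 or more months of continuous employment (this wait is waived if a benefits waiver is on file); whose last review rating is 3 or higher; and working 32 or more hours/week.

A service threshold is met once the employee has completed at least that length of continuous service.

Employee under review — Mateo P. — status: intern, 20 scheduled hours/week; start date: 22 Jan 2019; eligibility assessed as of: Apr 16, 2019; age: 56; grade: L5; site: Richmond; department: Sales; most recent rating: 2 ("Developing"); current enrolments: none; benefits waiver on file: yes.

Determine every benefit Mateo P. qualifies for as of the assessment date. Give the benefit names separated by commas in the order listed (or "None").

Backup Childcare

Service from 22 Jan 2019 to Apr 16, 2019: 84 days.
Paid Sabbatical — service 84 days ≥ 60 days ✓; dept Sales ✗ → not eligible.
Supplemental Life Insurance — service 84 days ≥ 45 days ✓; dept Sales ✗ → not eligible.
Short-Term Disability — status intern ✗ (requires full-time, part-time, seasonal, or temporary) → not eligible.
Employee Assistance Program — status intern ✗ (requires full-time or seasonal) → not eligible.
Remote Work Stipend — status intern ✗ (requires full-time, part-time, seasonal, or temporary) → not eligible.
Backup Childcare — status intern ✓ (not excluded); benefits waiver on file ✓; age 56 ≥ 25 ✓; rating 2 ≥ 2 ✓ → eligible.
Commuter Stipend — status intern ✗ (requires part-time) → not eligible.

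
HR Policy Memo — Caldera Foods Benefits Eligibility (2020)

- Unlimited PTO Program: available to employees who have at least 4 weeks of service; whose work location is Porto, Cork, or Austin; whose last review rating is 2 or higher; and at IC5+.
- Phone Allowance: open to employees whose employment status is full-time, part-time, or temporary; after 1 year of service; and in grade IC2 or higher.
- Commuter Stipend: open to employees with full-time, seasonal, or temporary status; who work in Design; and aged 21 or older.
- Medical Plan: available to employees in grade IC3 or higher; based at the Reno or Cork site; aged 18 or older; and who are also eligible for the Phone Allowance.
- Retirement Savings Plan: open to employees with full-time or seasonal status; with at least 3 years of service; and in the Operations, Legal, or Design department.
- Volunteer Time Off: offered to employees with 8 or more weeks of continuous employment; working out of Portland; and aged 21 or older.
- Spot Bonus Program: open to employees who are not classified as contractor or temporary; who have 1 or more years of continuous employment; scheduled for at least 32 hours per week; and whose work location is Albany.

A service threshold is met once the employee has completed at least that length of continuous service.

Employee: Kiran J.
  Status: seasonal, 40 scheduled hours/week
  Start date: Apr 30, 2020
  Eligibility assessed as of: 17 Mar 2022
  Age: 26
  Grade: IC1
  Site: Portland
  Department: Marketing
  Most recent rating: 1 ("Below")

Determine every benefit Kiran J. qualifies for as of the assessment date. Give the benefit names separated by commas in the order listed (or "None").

Volunteer Time Off

Service from Apr 30, 2020 to 17 Mar 2022: 686 days.
Unlimited PTO Program — service 686 days ≥ 4 weeks (≈28 days) ✓; site Portland ✗ (not Porto, Cork, or Austin) → not eligible.
Phone Allowance — status seasonal ✗ (requires full-time, part-time, or temporary) → not eligible.
Commuter Stipend — status seasonal ✓; dept Marketing ✗ → not eligible.
Medical Plan — grade IC1 < IC3 ✗ → not eligible.
Retirement Savings Plan — status seasonal ✓; service 686 days < 3 years (≈1095 days) ✗ → not eligible.
Volunteer Time Off — service 686 days ≥ 8 weeks (≈56 days) ✓; site Portland ✓; age 26 ≥ 21 ✓ → eligible.
Spot Bonus Program — status seasonal ✓ (not excluded); service 686 days ≥ 1 year (≈365 days) ✓; 40 hrs/wk ≥ 32 ✓; site Portland ✗ (not Albany) → not eligible.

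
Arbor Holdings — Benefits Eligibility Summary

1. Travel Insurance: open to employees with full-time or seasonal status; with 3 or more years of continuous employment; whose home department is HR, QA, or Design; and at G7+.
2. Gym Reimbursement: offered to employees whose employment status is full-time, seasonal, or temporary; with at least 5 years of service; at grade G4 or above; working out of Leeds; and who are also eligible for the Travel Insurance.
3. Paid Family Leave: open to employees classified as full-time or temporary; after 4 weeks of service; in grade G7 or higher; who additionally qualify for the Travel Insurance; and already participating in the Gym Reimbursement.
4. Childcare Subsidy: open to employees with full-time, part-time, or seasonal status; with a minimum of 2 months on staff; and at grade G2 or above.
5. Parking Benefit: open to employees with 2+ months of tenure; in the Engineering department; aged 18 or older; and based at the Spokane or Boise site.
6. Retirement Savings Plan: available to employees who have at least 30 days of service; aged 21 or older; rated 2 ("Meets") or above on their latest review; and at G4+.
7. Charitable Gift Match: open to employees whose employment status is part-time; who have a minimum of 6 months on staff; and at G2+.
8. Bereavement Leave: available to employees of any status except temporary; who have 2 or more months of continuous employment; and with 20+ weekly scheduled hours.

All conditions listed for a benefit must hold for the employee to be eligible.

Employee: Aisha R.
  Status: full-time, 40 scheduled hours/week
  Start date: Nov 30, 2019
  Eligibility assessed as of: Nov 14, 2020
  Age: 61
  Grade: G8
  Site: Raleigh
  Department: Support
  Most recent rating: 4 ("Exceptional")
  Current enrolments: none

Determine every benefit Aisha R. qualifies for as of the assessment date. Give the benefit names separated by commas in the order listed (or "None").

Service from Nov 30, 2019 to Nov 14, 2020: 350 days.
Travel Insurance — status full-time ✓; service 350 days < 3 years (≈1095 days) ✗ → not eligible.
Gym Reimbursement — status full-time ✓; service 350 days < 5 years (≈1825 days) ✗ → not eligible.
Paid Family Leave — status full-time ✓; service 350 days ≥ 4 weeks (≈28 days) ✓; grade G8 ≥ G7 ✓; not eligible for Travel Insurance ✗ → not eligible.
Childcare Subsidy — status full-time ✓; service 350 days ≥ 2 months (≈60 days) ✓; grade G8 ≥ G2 ✓ → eligible.
Parking Benefit — service 350 days ≥ 2 months (≈60 days) ✓; dept Support ✗ → not eligible.
Retirement Savings Plan — service 350 days ≥ 30 days ✓; age 61 ≥ 21 ✓; rating 4 ≥ 2 ✓; grade G8 ≥ G4 ✓ → eligible.
Charitable Gift Match — status full-time ✗ (requires part-time) → not eligible.
Bereavement Leave — status full-time ✓ (not excluded); service 350 days ≥ 2 months (≈60 days) ✓; 40 hrs/wk ≥ 20 ✓ → eligible.

Childcare Subsidy, Retirement Savings Plan, Bereavement Leave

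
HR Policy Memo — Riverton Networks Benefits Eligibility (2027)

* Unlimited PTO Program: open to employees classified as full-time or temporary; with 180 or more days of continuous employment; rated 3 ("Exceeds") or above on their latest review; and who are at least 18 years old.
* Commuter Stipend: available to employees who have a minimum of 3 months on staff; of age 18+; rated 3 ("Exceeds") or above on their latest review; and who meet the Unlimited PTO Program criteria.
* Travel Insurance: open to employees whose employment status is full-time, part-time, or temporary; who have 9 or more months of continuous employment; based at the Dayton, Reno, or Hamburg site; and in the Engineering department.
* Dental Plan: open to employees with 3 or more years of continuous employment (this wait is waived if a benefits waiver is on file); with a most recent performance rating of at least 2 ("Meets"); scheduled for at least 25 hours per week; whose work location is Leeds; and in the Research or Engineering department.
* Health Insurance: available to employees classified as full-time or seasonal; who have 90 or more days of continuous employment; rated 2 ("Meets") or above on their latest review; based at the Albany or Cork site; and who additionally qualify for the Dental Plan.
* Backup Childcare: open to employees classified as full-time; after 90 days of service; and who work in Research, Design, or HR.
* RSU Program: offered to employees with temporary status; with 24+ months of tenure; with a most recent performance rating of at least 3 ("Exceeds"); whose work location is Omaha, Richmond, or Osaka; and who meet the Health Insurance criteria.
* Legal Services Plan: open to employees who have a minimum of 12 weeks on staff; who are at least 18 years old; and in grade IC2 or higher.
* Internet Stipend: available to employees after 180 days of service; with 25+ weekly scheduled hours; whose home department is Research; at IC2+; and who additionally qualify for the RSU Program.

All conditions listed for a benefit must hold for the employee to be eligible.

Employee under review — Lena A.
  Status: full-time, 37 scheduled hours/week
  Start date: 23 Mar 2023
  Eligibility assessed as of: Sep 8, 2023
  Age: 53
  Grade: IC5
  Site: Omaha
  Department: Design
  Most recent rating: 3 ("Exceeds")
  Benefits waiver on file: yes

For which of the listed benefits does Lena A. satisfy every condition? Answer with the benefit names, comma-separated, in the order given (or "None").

Backup Childcare, Legal Services Plan

Service from 23 Mar 2023 to Sep 8, 2023: 169 days.
Unlimited PTO Program — status full-time ✓; service 169 days < 180 days ✗ → not eligible.
Commuter Stipend — service 169 days ≥ 3 months (≈90 days) ✓; age 53 ≥ 18 ✓; rating 3 ≥ 3 ✓; not eligible for Unlimited PTO Program ✗ → not eligible.
Travel Insurance — status full-time ✓; service 169 days < 9 months (≈270 days) ✗ → not eligible.
Dental Plan — benefits waiver on file ✓; rating 3 ≥ 2 ✓; 37 hrs/wk ≥ 25 ✓; site Omaha ✗ (not Leeds) → not eligible.
Health Insurance — status full-time ✓; service 169 days ≥ 90 days ✓; rating 3 ≥ 2 ✓; site Omaha ✗ (not Albany or Cork) → not eligible.
Backup Childcare — status full-time ✓; service 169 days ≥ 90 days ✓; dept Design ✓ → eligible.
RSU Program — status full-time ✗ (requires temporary) → not eligible.
Legal Services Plan — service 169 days ≥ 12 weeks (≈84 days) ✓; age 53 ≥ 18 ✓; grade IC5 ≥ IC2 ✓ → eligible.
Internet Stipend — service 169 days < 180 days ✗ → not eligible.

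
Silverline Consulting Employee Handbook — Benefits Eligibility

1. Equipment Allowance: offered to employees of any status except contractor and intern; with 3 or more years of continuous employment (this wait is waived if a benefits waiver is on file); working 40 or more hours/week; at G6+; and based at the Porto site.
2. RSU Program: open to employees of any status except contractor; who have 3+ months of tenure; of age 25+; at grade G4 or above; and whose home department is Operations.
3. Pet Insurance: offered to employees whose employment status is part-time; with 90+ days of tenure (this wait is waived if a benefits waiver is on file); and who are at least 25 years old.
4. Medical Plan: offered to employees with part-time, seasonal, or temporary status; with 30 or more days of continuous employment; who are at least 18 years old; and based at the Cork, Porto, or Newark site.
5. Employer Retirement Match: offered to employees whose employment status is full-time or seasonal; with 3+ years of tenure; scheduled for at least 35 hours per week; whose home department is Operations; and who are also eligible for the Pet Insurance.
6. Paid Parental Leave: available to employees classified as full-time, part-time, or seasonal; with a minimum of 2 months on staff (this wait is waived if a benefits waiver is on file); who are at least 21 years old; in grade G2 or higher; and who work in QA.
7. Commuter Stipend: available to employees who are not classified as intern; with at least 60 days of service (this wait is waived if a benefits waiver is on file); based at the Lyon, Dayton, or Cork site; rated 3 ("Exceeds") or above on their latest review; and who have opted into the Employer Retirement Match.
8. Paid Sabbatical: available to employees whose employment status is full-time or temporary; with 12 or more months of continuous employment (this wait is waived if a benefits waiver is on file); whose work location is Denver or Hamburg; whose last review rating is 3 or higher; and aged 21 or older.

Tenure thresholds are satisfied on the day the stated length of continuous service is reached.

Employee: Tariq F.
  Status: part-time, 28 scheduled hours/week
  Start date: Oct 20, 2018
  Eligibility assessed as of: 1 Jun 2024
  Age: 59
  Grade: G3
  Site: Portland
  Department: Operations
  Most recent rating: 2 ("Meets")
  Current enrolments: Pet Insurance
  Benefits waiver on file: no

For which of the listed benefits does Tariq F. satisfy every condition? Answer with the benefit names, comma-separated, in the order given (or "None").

Service from Oct 20, 2018 to 1 Jun 2024: 2051 days.
Equipment Allowance — status part-time ✓ (not excluded); no waiver, service 2051 days ≥ 3 years (≈1095 days) ✓; 28 hrs/wk < 40 ✗ → not eligible.
RSU Program — status part-time ✓ (not excluded); service 2051 days ≥ 3 months (≈90 days) ✓; age 59 ≥ 25 ✓; grade G3 < G4 ✗ → not eligible.
Pet Insurance — status part-time ✓; no waiver, service 2051 days ≥ 90 days ✓; age 59 ≥ 25 ✓ → eligible.
Medical Plan — status part-time ✓; service 2051 days ≥ 30 days ✓; age 59 ≥ 18 ✓; site Portland ✗ (not Cork, Porto, or Newark) → not eligible.
Employer Retirement Match — status part-time ✗ (requires full-time or seasonal) → not eligible.
Paid Parental Leave — status part-time ✓; no waiver, service 2051 days ≥ 2 months (≈60 days) ✓; age 59 ≥ 21 ✓; grade G3 ≥ G2 ✓; dept Operations ✗ → not eligible.
Commuter Stipend — status part-time ✓ (not excluded); no waiver, service 2051 days ≥ 60 days ✓; site Portland ✗ (not Lyon, Dayton, or Cork) → not eligible.
Paid Sabbatical — status part-time ✗ (requires full-time or temporary) → not eligible.

Pet Insurance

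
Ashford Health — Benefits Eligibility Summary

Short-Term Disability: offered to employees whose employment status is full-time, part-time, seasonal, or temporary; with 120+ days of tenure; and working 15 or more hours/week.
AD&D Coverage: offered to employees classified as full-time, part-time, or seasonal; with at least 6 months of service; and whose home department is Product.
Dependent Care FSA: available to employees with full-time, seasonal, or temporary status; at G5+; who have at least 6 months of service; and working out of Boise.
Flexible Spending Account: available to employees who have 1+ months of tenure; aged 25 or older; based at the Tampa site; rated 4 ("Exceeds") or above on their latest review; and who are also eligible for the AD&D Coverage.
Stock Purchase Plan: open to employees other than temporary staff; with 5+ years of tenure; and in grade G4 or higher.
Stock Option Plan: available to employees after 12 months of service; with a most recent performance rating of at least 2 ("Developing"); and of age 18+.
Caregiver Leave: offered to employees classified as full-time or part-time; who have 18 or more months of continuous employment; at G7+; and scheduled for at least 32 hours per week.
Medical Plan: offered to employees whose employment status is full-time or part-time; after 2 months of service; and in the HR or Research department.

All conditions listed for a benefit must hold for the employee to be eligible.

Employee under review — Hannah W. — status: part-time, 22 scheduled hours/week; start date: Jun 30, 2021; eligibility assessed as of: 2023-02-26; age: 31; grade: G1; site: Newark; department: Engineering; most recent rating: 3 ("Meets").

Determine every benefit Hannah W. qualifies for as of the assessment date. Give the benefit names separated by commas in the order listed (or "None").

Short-Term Disability, Stock Option Plan

Service from Jun 30, 2021 to 2023-02-26: 606 days.
Short-Term Disability — status part-time ✓; service 606 days ≥ 120 days ✓; 22 hrs/wk ≥ 15 ✓ → eligible.
AD&D Coverage — status part-time ✓; service 606 days ≥ 6 months (≈180 days) ✓; dept Engineering ✗ → not eligible.
Dependent Care FSA — status part-time ✗ (requires full-time, seasonal, or temporary) → not eligible.
Flexible Spending Account — service 606 days ≥ 1 month (≈30 days) ✓; age 31 ≥ 25 ✓; site Newark ✗ (not Tampa) → not eligible.
Stock Purchase Plan — status part-time ✓ (not excluded); service 606 days < 5 years (≈1825 days) ✗ → not eligible.
Stock Option Plan — service 606 days ≥ 12 months (≈360 days) ✓; rating 3 ≥ 2 ✓; age 31 ≥ 18 ✓ → eligible.
Caregiver Leave — status part-time ✓; service 606 days ≥ 18 months (≈540 days) ✓; grade G1 < G7 ✗ → not eligible.
Medical Plan — status part-time ✓; service 606 days ≥ 2 months (≈60 days) ✓; dept Engineering ✗ → not eligible.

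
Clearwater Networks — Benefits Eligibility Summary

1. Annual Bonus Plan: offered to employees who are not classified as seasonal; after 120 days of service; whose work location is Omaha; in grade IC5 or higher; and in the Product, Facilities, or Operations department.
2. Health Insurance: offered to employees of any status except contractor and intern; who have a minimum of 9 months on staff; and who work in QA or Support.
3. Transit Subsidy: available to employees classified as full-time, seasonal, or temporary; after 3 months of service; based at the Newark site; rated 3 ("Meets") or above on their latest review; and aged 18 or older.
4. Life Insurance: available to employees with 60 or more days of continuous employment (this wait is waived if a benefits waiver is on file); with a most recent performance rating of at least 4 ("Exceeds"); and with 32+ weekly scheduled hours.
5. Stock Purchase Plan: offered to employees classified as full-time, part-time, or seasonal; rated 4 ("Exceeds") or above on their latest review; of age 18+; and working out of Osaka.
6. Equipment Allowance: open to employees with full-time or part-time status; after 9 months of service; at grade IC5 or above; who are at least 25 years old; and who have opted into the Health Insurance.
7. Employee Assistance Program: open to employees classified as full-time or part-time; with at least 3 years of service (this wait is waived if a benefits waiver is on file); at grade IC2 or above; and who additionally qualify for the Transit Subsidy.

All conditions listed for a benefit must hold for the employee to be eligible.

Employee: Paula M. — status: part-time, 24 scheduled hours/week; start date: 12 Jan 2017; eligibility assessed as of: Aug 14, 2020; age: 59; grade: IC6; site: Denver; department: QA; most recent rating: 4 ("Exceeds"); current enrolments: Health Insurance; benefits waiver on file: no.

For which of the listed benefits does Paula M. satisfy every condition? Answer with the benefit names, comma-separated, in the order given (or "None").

Health Insurance, Equipment Allowance

Service from 12 Jan 2017 to Aug 14, 2020: 1310 days.
Annual Bonus Plan — status part-time ✓ (not excluded); service 1310 days ≥ 120 days ✓; site Denver ✗ (not Omaha) → not eligible.
Health Insurance — status part-time ✓ (not excluded); service 1310 days ≥ 9 months (≈270 days) ✓; dept QA ✓ → eligible.
Transit Subsidy — status part-time ✗ (requires full-time, seasonal, or temporary) → not eligible.
Life Insurance — no waiver, service 1310 days ≥ 60 days ✓; rating 4 ≥ 4 ✓; 24 hrs/wk < 32 ✗ → not eligible.
Stock Purchase Plan — status part-time ✓; rating 4 ≥ 4 ✓; age 59 ≥ 18 ✓; site Denver ✗ (not Osaka) → not eligible.
Equipment Allowance — status part-time ✓; service 1310 days ≥ 9 months (≈270 days) ✓; grade IC6 ≥ IC5 ✓; age 59 ≥ 25 ✓; enrolled in Health Insurance ✓ → eligible.
Employee Assistance Program — status part-time ✓; no waiver, service 1310 days ≥ 3 years (≈1095 days) ✓; grade IC6 ≥ IC2 ✓; not eligible for Transit Subsidy ✗ → not eligible.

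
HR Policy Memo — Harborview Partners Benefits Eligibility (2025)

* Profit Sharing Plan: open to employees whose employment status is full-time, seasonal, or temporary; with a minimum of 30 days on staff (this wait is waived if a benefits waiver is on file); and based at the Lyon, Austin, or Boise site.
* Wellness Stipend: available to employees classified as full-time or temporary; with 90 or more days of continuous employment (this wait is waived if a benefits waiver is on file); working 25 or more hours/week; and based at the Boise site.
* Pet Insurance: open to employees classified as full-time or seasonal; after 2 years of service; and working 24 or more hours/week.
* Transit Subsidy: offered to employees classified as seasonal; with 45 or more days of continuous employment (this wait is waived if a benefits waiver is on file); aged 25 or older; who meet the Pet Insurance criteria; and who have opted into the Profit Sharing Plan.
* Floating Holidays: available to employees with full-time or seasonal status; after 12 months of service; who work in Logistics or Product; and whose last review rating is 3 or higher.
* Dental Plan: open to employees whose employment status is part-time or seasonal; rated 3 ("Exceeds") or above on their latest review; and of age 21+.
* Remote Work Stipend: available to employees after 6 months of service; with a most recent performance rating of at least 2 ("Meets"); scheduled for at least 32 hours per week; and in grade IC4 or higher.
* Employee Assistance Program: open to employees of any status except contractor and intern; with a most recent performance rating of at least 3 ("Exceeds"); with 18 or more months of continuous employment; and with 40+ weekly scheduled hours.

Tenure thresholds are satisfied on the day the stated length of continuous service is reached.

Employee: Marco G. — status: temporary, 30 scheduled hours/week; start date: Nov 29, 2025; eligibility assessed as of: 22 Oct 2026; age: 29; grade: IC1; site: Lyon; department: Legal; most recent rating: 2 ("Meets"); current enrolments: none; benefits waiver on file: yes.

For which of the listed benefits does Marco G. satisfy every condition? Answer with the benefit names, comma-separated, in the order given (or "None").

Service from Nov 29, 2025 to 22 Oct 2026: 327 days.
Profit Sharing Plan — status temporary ✓; benefits waiver on file ✓; site Lyon ✓ → eligible.
Wellness Stipend — status temporary ✓; benefits waiver on file ✓; 30 hrs/wk ≥ 25 ✓; site Lyon ✗ (not Boise) → not eligible.
Pet Insurance — status temporary ✗ (requires full-time or seasonal) → not eligible.
Transit Subsidy — status temporary ✗ (requires seasonal) → not eligible.
Floating Holidays — status temporary ✗ (requires full-time or seasonal) → not eligible.
Dental Plan — status temporary ✗ (requires part-time or seasonal) → not eligible.
Remote Work Stipend — service 327 days ≥ 6 months (≈180 days) ✓; rating 2 ≥ 2 ✓; 30 hrs/wk < 32 ✗ → not eligible.
Employee Assistance Program — status temporary ✓ (not excluded); rating 2 < 3 ✗ → not eligible.

Profit Sharing Plan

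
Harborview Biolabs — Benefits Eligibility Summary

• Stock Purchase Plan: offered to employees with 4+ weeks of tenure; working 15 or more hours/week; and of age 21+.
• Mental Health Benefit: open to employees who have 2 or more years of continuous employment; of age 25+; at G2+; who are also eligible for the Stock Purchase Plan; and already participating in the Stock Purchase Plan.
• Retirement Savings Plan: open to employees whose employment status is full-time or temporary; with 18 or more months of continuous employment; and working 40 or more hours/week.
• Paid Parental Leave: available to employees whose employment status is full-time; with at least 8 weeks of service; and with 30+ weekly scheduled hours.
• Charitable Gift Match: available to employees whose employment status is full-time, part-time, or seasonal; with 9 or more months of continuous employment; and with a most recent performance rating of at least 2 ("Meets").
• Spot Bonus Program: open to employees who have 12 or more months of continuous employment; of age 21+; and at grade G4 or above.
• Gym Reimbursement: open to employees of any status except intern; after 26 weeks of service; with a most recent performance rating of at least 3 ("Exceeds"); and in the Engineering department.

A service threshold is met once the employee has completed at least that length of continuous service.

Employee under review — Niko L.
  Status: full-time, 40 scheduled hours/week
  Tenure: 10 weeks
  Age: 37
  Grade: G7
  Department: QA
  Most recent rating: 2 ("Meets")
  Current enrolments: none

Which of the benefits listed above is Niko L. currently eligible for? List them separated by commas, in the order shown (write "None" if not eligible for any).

Stock Purchase Plan, Paid Parental Leave

Stock Purchase Plan — service 10 weeks ≥ 4 weeks ✓; 40 hrs/wk ≥ 15 ✓; age 37 ≥ 21 ✓ → eligible.
Mental Health Benefit — service 10 weeks < 2 years (≈730 days) ✗ → not eligible.
Retirement Savings Plan — status full-time ✓; service 10 weeks < 18 months (≈540 days) ✗ → not eligible.
Paid Parental Leave — status full-time ✓; service 10 weeks ≥ 8 weeks ✓; 40 hrs/wk ≥ 30 ✓ → eligible.
Charitable Gift Match — status full-time ✓; service 10 weeks < 9 months (≈270 days) ✗ → not eligible.
Spot Bonus Program — service 10 weeks < 12 months (≈360 days) ✗ → not eligible.
Gym Reimbursement — status full-time ✓ (not excluded); service 10 weeks < 26 weeks ✗ → not eligible.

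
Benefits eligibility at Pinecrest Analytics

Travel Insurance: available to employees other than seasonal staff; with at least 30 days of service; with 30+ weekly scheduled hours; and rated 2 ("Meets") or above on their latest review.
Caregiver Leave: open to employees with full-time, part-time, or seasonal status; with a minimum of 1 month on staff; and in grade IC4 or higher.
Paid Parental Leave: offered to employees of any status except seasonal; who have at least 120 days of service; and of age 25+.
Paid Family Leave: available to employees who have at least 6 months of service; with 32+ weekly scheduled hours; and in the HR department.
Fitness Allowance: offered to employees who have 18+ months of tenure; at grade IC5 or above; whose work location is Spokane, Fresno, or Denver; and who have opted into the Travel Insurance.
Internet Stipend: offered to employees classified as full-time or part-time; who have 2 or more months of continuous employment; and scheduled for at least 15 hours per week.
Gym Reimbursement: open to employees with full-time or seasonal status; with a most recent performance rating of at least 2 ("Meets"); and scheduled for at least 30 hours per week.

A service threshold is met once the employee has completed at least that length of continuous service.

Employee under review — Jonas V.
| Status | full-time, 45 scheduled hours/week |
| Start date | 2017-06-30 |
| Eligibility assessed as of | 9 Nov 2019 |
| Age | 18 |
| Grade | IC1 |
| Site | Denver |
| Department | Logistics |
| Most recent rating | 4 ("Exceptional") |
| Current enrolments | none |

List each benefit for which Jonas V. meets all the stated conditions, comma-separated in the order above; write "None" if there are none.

Travel Insurance, Internet Stipend, Gym Reimbursement

Service from 2017-06-30 to 9 Nov 2019: 862 days.
Travel Insurance — status full-time ✓ (not excluded); service 862 days ≥ 30 days ✓; 45 hrs/wk ≥ 30 ✓; rating 4 ≥ 2 ✓ → eligible.
Caregiver Leave — status full-time ✓; service 862 days ≥ 1 month (≈30 days) ✓; grade IC1 < IC4 ✗ → not eligible.
Paid Parental Leave — status full-time ✓ (not excluded); service 862 days ≥ 120 days ✓; age 18 < 25 ✗ → not eligible.
Paid Family Leave — service 862 days ≥ 6 months (≈180 days) ✓; 45 hrs/wk ≥ 32 ✓; dept Logistics ✗ → not eligible.
Fitness Allowance — service 862 days ≥ 18 months (≈540 days) ✓; grade IC1 < IC5 ✗ → not eligible.
Internet Stipend — status full-time ✓; service 862 days ≥ 2 months (≈60 days) ✓; 45 hrs/wk ≥ 15 ✓ → eligible.
Gym Reimbursement — status full-time ✓; rating 4 ≥ 2 ✓; 45 hrs/wk ≥ 30 ✓ → eligible.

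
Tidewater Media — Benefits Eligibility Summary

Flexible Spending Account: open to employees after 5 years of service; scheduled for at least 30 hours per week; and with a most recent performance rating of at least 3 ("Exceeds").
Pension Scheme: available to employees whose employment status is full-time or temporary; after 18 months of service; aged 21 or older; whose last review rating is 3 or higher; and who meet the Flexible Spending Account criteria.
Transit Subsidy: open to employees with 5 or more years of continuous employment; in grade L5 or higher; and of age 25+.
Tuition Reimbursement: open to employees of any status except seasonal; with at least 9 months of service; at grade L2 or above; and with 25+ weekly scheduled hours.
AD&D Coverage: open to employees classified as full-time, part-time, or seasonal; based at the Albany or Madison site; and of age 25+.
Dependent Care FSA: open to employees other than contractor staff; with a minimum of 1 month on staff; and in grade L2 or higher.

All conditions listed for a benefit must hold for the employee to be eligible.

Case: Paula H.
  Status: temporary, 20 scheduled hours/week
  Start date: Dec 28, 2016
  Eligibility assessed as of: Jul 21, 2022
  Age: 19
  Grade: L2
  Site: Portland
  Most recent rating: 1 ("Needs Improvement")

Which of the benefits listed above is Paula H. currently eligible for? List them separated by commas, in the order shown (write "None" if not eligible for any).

Service from Dec 28, 2016 to Jul 21, 2022: 2031 days.
Flexible Spending Account — service 2031 days ≥ 5 years (≈1825 days) ✓; 20 hrs/wk < 30 ✗ → not eligible.
Pension Scheme — status temporary ✓; service 2031 days ≥ 18 months (≈540 days) ✓; age 19 < 21 ✗ → not eligible.
Transit Subsidy — service 2031 days ≥ 5 years (≈1825 days) ✓; grade L2 < L5 ✗ → not eligible.
Tuition Reimbursement — status temporary ✓ (not excluded); service 2031 days ≥ 9 months (≈270 days) ✓; grade L2 ≥ L2 ✓; 20 hrs/wk < 25 ✗ → not eligible.
AD&D Coverage — status temporary ✗ (requires full-time, part-time, or seasonal) → not eligible.
Dependent Care FSA — status temporary ✓ (not excluded); service 2031 days ≥ 1 month (≈30 days) ✓; grade L2 ≥ L2 ✓ → eligible.

Dependent Care FSA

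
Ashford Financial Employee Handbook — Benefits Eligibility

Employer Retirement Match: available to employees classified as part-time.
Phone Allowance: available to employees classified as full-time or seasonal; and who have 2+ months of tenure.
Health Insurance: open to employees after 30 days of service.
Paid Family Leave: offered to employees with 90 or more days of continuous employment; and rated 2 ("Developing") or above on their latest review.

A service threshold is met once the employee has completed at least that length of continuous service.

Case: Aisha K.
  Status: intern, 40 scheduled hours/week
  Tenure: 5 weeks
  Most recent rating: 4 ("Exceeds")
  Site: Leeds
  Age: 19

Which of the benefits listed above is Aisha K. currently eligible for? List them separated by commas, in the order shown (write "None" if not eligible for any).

Health Insurance

Employer Retirement Match — status intern ✗ (requires part-time) → not eligible.
Phone Allowance — status intern ✗ (requires full-time or seasonal) → not eligible.
Health Insurance — service 5 weeks ≥ 30 days ✓ → eligible.
Paid Family Leave — service 5 weeks < 90 days ✗ → not eligible.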